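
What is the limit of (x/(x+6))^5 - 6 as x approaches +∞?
As x → +∞: x/(x+6) = 1/(1 + 6/x) → 1, and the 5th power of a limit-1 base also → 1; with the additive constant, 1 - 6 = -5.
Limit = -5.

Final answer: -5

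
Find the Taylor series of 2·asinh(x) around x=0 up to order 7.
-5·x^7/56 + 3·x^5/20 - x^3/3 + 2·x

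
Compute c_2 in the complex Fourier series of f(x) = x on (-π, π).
Compute the real Fourier coefficients first: a_2 = 0, b_2 = -1.
Then c_2 = (a_2 − i·b_2)/2 = i/2.

Final answer: i/2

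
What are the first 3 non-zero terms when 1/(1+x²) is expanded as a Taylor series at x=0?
x^4 - x^2 + 1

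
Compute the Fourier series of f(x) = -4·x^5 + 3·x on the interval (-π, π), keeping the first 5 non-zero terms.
(-954 - 8·π^4 + 160·π^2)·sin(x) + (-20·π^2 + 27 + 4·π^4)·sin(2·x) + (-8·π^4/3 - 158/81 + 160·π^2/27)·sin(3·x) + (-5·π^2/2 - 9/16 + 2·π^4)·sin(4·x) + (-8·π^4/5 + 558/625 + 32·π^2/25)·sin(5·x)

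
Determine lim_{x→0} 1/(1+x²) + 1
Direct substitution at x = 0 gives 2.

Final answer: 2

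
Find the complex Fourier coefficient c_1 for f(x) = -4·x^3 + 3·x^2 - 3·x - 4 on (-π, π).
Compute the real Fourier coefficients first: a_1 = -12, b_1 = 42 - 8·π^2.
Then c_1 = (a_1 − i·b_1)/2 = -6 - 21·i + 4·i·π^2.

Final answer: -6 - 21·i + 4·i·π^2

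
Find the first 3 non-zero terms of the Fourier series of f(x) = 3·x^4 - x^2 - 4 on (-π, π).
(148 - 24·π^2)·cos(x) + (-10 + 6·π^2)·cos(2·x) - 4 - π^2/3 + 3·π^4/5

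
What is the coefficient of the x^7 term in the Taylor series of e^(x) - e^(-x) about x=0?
Expand to order 7: e^(x) - e^(-x) = x^7/2520 + x^5/60 + x^3/3 + 2·x + O(x^8).
The coefficient of x^7 is 1/2520.

Final answer: 1/2520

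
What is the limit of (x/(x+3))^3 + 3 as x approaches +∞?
As x → +∞: x/(x+3) = 1/(1 + 3/x) → 1, and the 3rd power of a limit-1 base also → 1; with the additive constant, 1 + 3 = 4.
Limit = 4.

Final answer: 4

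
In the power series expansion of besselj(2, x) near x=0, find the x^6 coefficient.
Expand to order 6: besselj(2, x) = x^6/3072 - x^4/96 + x^2/8 + O(x^7).
The coefficient of x^6 is 1/3072.

Final answer: 1/3072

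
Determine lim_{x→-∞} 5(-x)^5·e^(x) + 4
The product is a 0·∞ indeterminate form at x → -∞.
Rewrite the product as 5(-x)^5 / e^(-x) (an ∞/∞ form) and apply L'Hôpital, or use the standard hierarchy e^(|x|) ≫ |(-x)^5| as x → -∞.
The indeterminate product → 0, so the limit = 4.

Final answer: 4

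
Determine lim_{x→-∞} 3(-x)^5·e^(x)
This is a 0·∞ indeterminate form at x → -∞.
Rewrite the product as 3(-x)^5 / e^(-x) (an ∞/∞ form) and apply L'Hôpital, or use the standard hierarchy e^(|x|) ≫ |(-x)^5| as x → -∞.
The indeterminate product → 0, so the limit = 0.

Final answer: 0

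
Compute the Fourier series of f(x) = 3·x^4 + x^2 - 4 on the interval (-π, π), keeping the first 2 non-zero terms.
(140 - 24·π^2)·cos(x) - 4 + π^2/3 + 3·π^4/5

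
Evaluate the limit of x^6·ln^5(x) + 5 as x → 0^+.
The product is a 0·∞ indeterminate form at x → 0⁺.
Rewrite the product as ln^5(x) / x^(-6) and apply L'Hôpital, or use the standard hierarchy x^(-6) ≫ |ln x|^5 as x → 0⁺.
The indeterminate product → 0, so the limit = 5.

Final answer: 5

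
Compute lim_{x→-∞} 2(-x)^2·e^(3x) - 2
The product is a 0·∞ indeterminate form at x → -∞.
Rewrite the product as 2(-x)^2 / e^(-3x) (an ∞/∞ form) and apply L'Hôpital, or use the standard hierarchy e^(3|x|) ≫ |(-x)^2| as x → -∞.
The indeterminate product → 0, so the limit = -2.

Final answer: -2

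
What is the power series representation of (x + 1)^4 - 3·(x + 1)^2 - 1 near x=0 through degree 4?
x^4 + 4·x^3 + 3·x^2 - 2·x - 3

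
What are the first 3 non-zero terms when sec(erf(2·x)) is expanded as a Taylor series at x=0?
x^4·(-64/(3·π) + 160/(3·π^2)) + 8·x^2/π + 1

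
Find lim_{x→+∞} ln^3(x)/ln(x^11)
This is an ∞/∞ indeterminate form as x → +∞.
Write ln(x^11) = 11·ln(x), reducing the quotient to ln^2(x)/11 → ∞.
Limit = ∞.

Final answer: ∞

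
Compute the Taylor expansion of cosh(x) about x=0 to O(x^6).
x^4/24 + x^2/2 + 1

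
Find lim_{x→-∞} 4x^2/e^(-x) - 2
The quotient is an ∞/∞ indeterminate form as x → -∞.
Compare growth rates of the dominant terms (exponentials ≫ polynomials ≫ logarithms), or apply L'Hôpital's rule; the quotient → 0.
Adding the constant: 0 - 2 = -2. Limit = -2.

Final answer: -2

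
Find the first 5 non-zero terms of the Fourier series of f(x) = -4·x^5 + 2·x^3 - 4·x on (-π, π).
(-992 - 8·π^4 + 164·π^2)·sin(x) + (-22·π^2 + 37 + 4·π^4)·sin(2·x) + (-8·π^4/3 - 608/81 + 196·π^2/27)·sin(3·x) + (-7·π^2/2 + 53/16 + 2·π^4)·sin(4·x) + (-8·π^4/5 - 1312/625 + 52·π^2/25)·sin(5·x)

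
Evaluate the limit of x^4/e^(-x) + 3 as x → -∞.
The quotient is an ∞/∞ indeterminate form as x → -∞.
Compare growth rates of the dominant terms (exponentials ≫ polynomials ≫ logarithms), or apply L'Hôpital's rule; the quotient → 0.
Adding the constant: 0 + 3 = 3. Limit = 3.

Final answer: 3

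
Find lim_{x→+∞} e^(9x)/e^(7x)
This is an ∞/∞ indeterminate form as x → +∞.
Rewrite e^(9x)/e^(7x) = e^((9−7)x) = e^(2x); the exponent coefficient is 2 > 0 so e^(2x) → ∞.
Limit = ∞.

Final answer: ∞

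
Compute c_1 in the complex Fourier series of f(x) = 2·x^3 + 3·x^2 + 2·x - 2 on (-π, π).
Compute the real Fourier coefficients first: a_1 = -12, b_1 = -20 + 4·π^2.
Then c_1 = (a_1 − i·b_1)/2 = -6 - 2·i·π^2 + 10·i.

Final answer: -6 - 2·i·π^2 + 10·i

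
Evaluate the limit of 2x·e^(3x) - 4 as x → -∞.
The product is a 0·∞ indeterminate form at x → -∞.
Rewrite the product as 2x / e^(-3x) (an ∞/∞ form) and apply L'Hôpital, or use the standard hierarchy e^(3|x|) ≫ |x| as x → -∞.
The indeterminate product → 0, so the limit = -4.

Final answer: -4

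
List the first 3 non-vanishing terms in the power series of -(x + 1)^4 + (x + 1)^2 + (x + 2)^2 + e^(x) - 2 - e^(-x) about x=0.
-4·x^2 + 4·x + 2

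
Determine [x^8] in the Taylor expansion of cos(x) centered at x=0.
Expand to order 8: cos(x) = x^8/40320 - x^6/720 + x^4/24 - x^2/2 + 1 + O(x^9).
The coefficient of x^8 is 1/40320.

Final answer: 1/40320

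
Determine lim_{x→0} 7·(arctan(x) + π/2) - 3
Direct substitution at x = 0 gives -3 + 7·π/2.

Final answer: -3 + 7·π/2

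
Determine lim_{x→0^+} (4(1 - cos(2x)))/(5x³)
Both numerator and denominator → 0 as x → 0^+; this is a 0/0 indeterminate form.
Expand each to leading order near x = 0: numerator ~ 8·x^2, denominator ~ 5·x^3.
The limit of the ratio is ∞.

Final answer: ∞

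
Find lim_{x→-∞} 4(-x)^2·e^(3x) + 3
The product is a 0·∞ indeterminate form at x → -∞.
Rewrite the product as 4(-x)^2 / e^(-3x) (an ∞/∞ form) and apply L'Hôpital, or use the standard hierarchy e^(3|x|) ≫ |(-x)^2| as x → -∞.
The indeterminate product → 0, so the limit = 3.

Final answer: 3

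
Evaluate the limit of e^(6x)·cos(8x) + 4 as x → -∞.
Evaluate the dominant behaviour as x → -∞; each term tends to a finite value or vanishes.
Limit = 4.

Final answer: 4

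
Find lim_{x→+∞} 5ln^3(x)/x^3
This is an ∞/∞ indeterminate form as x → +∞.
The polynomial denominator x^3 dominates the logarithmic numerator (any positive power of x ≫ ln^3(x) as x → ∞), so the quotient → 0.
Limit = 0.

Final answer: 0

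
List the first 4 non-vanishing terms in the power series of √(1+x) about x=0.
x^3/16 - x^2/8 + x/2 + 1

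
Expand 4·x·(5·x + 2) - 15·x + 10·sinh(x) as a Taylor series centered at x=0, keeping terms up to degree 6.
x^5/12 + 5·x^3/3 + 20·x^2 + 3·x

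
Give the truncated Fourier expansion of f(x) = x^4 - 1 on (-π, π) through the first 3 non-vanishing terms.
(48 - 8·π^2)·cos(x) + (-3 + 2·π^2)·cos(2·x) - 1 + π^4/5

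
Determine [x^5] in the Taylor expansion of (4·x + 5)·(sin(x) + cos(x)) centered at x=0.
Expand to order 5: (4·x + 5)·(sin(x) + cos(x)) = 5·x^5/24 - 11·x^4/24 - 17·x^3/6 + 3·x^2/2 + 9·x + 5 + O(x^6).
The coefficient of x^5 is 5/24.

Final answer: 5/24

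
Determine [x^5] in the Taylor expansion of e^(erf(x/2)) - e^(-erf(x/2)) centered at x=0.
Expand to order 5: e^(erf(x/2)) - e^(-erf(x/2)) = x^5·(-1/(12·π^(3/2)) + 1/(60·π^(5/2)) + 1/(80·√(π))) + x^3·(-1/(6·√(π)) + 1/(3·π^(3/2))) + 2·x/√(π) + O(x^6).
The coefficient of x^5 is -1/(12·π^(3/2)) + 1/(60·π^(5/2)) + 1/(80·√(π)).

Final answer: -1/(12·π^(3/2)) + 1/(60·π^(5/2)) + 1/(80·√(π))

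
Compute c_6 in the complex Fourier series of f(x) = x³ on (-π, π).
Compute the real Fourier coefficients first: a_6 = 0, b_6 = 1/18 - π^2/3.
Then c_6 = (a_6 − i·b_6)/2 = -i/36 + i·π^2/6.

Final answer: -i/36 + i·π^2/6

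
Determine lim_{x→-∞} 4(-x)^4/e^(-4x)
This is an ∞/∞ indeterminate form as x → -∞.
Compare growth rates of the dominant terms (exponentials ≫ polynomials ≫ logarithms), or apply L'Hôpital's rule; the quotient → 0.
Limit = 0.

Final answer: 0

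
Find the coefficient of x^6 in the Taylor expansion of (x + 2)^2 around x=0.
Expand to order 6: (x + 2)^2 = x^2 + 4·x + 4 + O(x^7).
The coefficient of x^6 is 0.

Final answer: 0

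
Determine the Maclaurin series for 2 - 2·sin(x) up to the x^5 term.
-x^5/60 + x^3/3 - 2·x + 2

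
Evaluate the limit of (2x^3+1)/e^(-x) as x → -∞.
This is an ∞/∞ indeterminate form as x → -∞.
Compare growth rates of the dominant terms (exponentials ≫ polynomials ≫ logarithms), or apply L'Hôpital's rule; the quotient → 0.
Limit = 0.

Final answer: 0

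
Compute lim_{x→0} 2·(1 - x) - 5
Direct substitution at x = 0 gives -3.

Final answer: -3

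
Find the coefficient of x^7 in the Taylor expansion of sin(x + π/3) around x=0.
Expand to order 7: sin(x + π/3) = -x^7/10080 - √(3)·x^6/1440 + x^5/240 + √(3)·x^4/48 - x^3/12 - √(3)·x^2/4 + x/2 + √(3)/2 + O(x^8).
The coefficient of x^7 is -1/10080.

Final answer: -1/10080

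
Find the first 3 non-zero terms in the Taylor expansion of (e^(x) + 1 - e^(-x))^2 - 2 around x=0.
4·x^2 + 4·x - 1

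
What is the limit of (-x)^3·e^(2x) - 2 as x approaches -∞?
The product is a 0·∞ indeterminate form at x → -∞.
Rewrite the product as (-x)^3 / e^(-2x) (an ∞/∞ form) and apply L'Hôpital, or use the standard hierarchy e^(2|x|) ≫ |(-x)^3| as x → -∞.
The indeterminate product → 0, so the limit = -2.

Final answer: -2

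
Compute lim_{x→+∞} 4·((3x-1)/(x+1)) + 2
Evaluate the dominant behaviour as x → +∞; each term tends to a finite value or vanishes.
Limit = 14.

Final answer: 14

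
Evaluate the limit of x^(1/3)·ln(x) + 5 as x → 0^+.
The product is a 0·∞ indeterminate form at x → 0⁺.
Rewrite the product as ln(x) / x^(-1/3) and apply L'Hôpital, or use the standard hierarchy x^(-1/3) ≫ |ln x| as x → 0⁺.
The indeterminate product → 0, so the limit = 5.

Final answer: 5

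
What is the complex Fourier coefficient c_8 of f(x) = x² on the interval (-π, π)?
Compute the real Fourier coefficients first: a_8 = 1/16, b_8 = 0.
Then c_8 = (a_8 − i·b_8)/2 = 1/32.

Final answer: 1/32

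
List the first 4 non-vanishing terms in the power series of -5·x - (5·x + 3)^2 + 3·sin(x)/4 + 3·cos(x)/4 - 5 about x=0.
-x^3/8 - 203·x^2/8 - 137·x/4 - 53/4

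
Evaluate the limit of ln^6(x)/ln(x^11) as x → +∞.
This is an ∞/∞ indeterminate form as x → +∞.
Write ln(x^11) = 11·ln(x), reducing the quotient to ln^5(x)/11 → ∞.
Limit = ∞.

Final answer: ∞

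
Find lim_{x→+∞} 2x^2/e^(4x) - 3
The quotient is an ∞/∞ indeterminate form as x → +∞.
The exponential denominator e^(4x) dominates the polynomial numerator (e^x ≫ x^2 as x → ∞), so the quotient → 0.
Adding the constant: 0 - 3 = -3. Limit = -3.

Final answer: -3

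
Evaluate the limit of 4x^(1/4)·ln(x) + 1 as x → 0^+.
The product is a 0·∞ indeterminate form at x → 0⁺.
Rewrite the product as 4·ln(x) / x^(-1/4) and apply L'Hôpital, or use the standard hierarchy x^(-1/4) ≫ |ln x| as x → 0⁺.
The indeterminate product → 0, so the limit = 1.

Final answer: 1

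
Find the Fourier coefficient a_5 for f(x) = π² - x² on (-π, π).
a_5 = (1/π) ∫_{-π}^{π} f(x)·cos(5x) dx.
Evaluate the integral (use parity and integration by parts as needed): a_5 = 4/25.

Final answer: 4/25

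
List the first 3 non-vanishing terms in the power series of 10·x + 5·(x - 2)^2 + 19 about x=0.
5·x^2 - 10·x + 39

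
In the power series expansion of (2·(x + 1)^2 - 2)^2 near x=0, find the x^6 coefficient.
Expand to order 6: (2·(x + 1)^2 - 2)^2 = 4·x^4 + 16·x^3 + 16·x^2 + O(x^7).
The coefficient of x^6 is 0.

Final answer: 0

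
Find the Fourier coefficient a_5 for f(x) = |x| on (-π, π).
a_5 = (1/π) ∫_{-π}^{π} f(x)·cos(5x) dx.
Evaluate the integral (use parity and integration by parts as needed): a_5 = -4/(25·π).

Final answer: -4/(25·π)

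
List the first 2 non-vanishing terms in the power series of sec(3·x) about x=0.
9·x^2/2 + 1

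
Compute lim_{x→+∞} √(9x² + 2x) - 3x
As x → +∞: multiply by the conjugate to get (2x)/(√(9x²+2x)+3x); the denominator ~ 6x, so the limit is 2/6 = 1/3.
Limit = 1/3.

Final answer: 1/3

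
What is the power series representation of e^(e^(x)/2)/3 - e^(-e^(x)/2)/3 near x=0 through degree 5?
x^5·(-23·e^(-1/2)/11520 + 257·e^(1/2)/11520) + x^4·(-e^(-1/2)/128 + 49·e^(1/2)/1152) + x^3·(-e^(-1/2)/144 + 11·e^(1/2)/144) + x^2·(e^(-1/2)/24 + e^(1/2)/8) + x·(e^(-1/2)/6 + e^(1/2)/6) - e^(-1/2)/3 + e^(1/2)/3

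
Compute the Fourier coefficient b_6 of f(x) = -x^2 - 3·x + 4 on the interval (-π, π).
b_6 = (1/π) ∫_{-π}^{π} f(x)·sin(6x) dx.
Evaluate the integral (use parity and integration by parts as needed): b_6 = 1.

Final answer: 1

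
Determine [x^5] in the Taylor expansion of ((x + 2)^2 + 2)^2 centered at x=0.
Expand to order 5: ((x + 2)^2 + 2)^2 = x^4 + 8·x^3 + 28·x^2 + 48·x + 36 + O(x^6).
The coefficient of x^5 is 0.

Final answer: 0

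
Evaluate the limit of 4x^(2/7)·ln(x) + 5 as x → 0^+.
The product is a 0·∞ indeterminate form at x → 0⁺.
Rewrite the product as 4·ln(x) / x^(-2/7) and apply L'Hôpital, or use the standard hierarchy x^(-2/7) ≫ |ln x| as x → 0⁺.
The indeterminate product → 0, so the limit = 5.

Final answer: 5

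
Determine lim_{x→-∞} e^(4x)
Evaluate the dominant behaviour as x → -∞; each term tends to a finite value or vanishes.
Limit = 0.

Final answer: 0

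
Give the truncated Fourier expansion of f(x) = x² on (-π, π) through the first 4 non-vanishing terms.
-4·cos(x) + cos(2·x) - 4·cos(3·x)/9 + π^2/3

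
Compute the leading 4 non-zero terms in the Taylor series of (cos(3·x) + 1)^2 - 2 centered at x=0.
-1377·x^6/40 + 135·x^4/4 - 18·x^2 + 2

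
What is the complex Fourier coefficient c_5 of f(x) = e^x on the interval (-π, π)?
Compute the real Fourier coefficients first: a_5 = (1 - e^(2·π))·e^(-π)/(26·π), b_5 = (-5 + 5·e^(2·π))·e^(-π)/(26·π).
Then c_5 = (a_5 − i·b_5)/2 = -e^(π)/(52·π) + e^(-π)/(52·π) - 5·i·e^(π)/(52·π) + 5·i·e^(-π)/(52·π).

Final answer: -e^(π)/(52·π) + e^(-π)/(52·π) - 5·i·e^(π)/(52·π) + 5·i·e^(-π)/(52·π)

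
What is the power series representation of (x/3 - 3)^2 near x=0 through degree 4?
x^2/9 - 2·x + 9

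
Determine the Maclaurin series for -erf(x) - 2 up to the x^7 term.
x^7/(21·√(π)) - x^5/(5·√(π)) + 2·x^3/(3·√(π)) - 2·x/√(π) - 2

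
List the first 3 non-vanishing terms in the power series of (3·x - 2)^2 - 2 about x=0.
9·x^2 - 12·x + 2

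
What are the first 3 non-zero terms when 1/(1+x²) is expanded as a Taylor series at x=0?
x^4 - x^2 + 1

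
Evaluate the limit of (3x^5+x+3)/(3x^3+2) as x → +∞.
This is an ∞/∞ indeterminate form as x → +∞.
Divide numerator and denominator by x^5 and let the lower-order terms vanish; the numerator's degree 5 exceeds the denominator's degree 3, so the quotient diverges.
Limit = ∞.

Final answer: ∞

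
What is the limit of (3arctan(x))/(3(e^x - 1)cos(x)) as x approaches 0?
Both numerator and denominator → 0 as x → 0; this is a 0/0 indeterminate form.
Expand each to leading order near x = 0: numerator ~ 3·x, denominator ~ 3·x.
The limit of the ratio is 1.

Final answer: 1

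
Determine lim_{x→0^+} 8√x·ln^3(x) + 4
The product is a 0·∞ indeterminate form at x → 0⁺.
Rewrite the product as 8·ln^3(x) / x^(-1/2) and apply L'Hôpital, or use the standard hierarchy x^(-1/2) ≫ |ln x|^3 as x → 0⁺.
The indeterminate product → 0, so the limit = 4.

Final answer: 4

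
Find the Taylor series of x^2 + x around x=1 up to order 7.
2 + 3·(x - 1) + (x - 1)^2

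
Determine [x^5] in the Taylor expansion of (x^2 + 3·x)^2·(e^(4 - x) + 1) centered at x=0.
Expand to order 5: (x^2 + 3·x)^2·(e^(4 - x) + 1) = x^5·e^(4)/2 + x^4·(1 - e^(4)/2) + x^3·(6 - 3·e^(4)) + x^2·(9 + 9·e^(4)) + O(x^6).
The coefficient of x^5 is e^(4)/2.

Final answer: e^(4)/2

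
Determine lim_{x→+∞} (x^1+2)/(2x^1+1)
This is an ∞/∞ indeterminate form as x → +∞.
Divide numerator and denominator by x and let the lower-order terms vanish; the leading terms give 1/2.
Limit = 1/2.

Final answer: 1/2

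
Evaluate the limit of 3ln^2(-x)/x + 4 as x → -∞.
The quotient is an ∞/∞ indeterminate form as x → -∞.
Compare growth rates of the dominant terms (exponentials ≫ polynomials ≫ logarithms), or apply L'Hôpital's rule; the quotient → 0.
Adding the constant: 0 + 4 = 4. Limit = 4.

Final answer: 4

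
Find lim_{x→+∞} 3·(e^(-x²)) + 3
Evaluate the dominant behaviour as x → +∞; each term tends to a finite value or vanishes.
Limit = 3.

Final answer: 3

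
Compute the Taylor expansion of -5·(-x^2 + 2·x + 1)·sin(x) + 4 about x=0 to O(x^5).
5·x^4/3 + 35·x^3/6 - 10·x^2 - 5·x + 4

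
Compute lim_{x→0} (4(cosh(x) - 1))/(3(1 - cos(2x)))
Both numerator and denominator → 0 as x → 0; this is a 0/0 indeterminate form.
Expand each to leading order near x = 0: numerator ~ 2·x^2, denominator ~ 6·x^2.
The limit of the ratio is 1/3.

Final answer: 1/3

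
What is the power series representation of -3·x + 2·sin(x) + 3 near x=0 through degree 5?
x^5/60 - x^3/3 - x + 3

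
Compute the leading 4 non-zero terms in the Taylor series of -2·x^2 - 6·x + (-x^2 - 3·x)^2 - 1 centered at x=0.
6·x^3 + 7·x^2 - 6·x - 1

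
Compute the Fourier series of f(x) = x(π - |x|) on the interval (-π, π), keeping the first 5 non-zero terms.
8·sin(x)/π + 8·sin(3·x)/(27·π) + 8·sin(5·x)/(125·π) + 8·sin(7·x)/(343·π) + 8·sin(9·x)/(729·π)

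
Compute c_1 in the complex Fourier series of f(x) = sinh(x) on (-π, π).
Compute the real Fourier coefficients first: a_1 = 0, b_1 = sinh(π)/π.
Then c_1 = (a_1 − i·b_1)/2 = -i·sinh(π)/(2·π).

Final answer: -i·sinh(π)/(2·π)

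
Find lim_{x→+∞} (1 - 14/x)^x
As x → +∞: this is the defining limit (1 - 14/x)^x → e^(-14).
Limit = e^(-14).

Final answer: e^(-14)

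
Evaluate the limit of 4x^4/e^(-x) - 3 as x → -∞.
The quotient is an ∞/∞ indeterminate form as x → -∞.
Compare growth rates of the dominant terms (exponentials ≫ polynomials ≫ logarithms), or apply L'Hôpital's rule; the quotient → 0.
Adding the constant: 0 - 3 = -3. Limit = -3.

Final answer: -3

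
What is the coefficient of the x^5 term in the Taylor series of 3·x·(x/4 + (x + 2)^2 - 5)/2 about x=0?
Expand to order 5: 3·x·(x/4 + (x + 2)^2 - 5)/2 = 3·x^3/2 + 51·x^2/8 - 3·x/2 + O(x^6).
The coefficient of x^5 is 0.

Final answer: 0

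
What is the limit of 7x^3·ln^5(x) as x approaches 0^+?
This is a 0·∞ indeterminate form at x → 0⁺.
Rewrite the product as 7·ln^5(x) / x^(-3) and apply L'Hôpital, or use the standard hierarchy x^(-3) ≫ |ln x|^5 as x → 0⁺.
The indeterminate product → 0, so the limit = 0.

Final answer: 0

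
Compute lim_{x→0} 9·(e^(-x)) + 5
Direct substitution at x = 0 gives 14.

Final answer: 14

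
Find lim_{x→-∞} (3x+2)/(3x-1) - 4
Evaluate the dominant behaviour as x → -∞; each term tends to a finite value or vanishes.
Limit = -3.

Final answer: -3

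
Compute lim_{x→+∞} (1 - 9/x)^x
As x → +∞: this is the defining limit (1 - 9/x)^x → e^(-9).
Limit = e^(-9).

Final answer: e^(-9)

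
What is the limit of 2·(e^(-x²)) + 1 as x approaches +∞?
Evaluate the dominant behaviour as x → +∞; each term tends to a finite value or vanishes.
Limit = 1.

Final answer: 1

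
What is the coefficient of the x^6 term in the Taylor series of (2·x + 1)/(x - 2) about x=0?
Expand to order 6: (2·x + 1)/(x - 2) = -5·x^6/128 - 5·x^5/64 - 5·x^4/32 - 5·x^3/16 - 5·x^2/8 - 5·x/4 - 1/2 + O(x^7).
The coefficient of x^6 is -5/128.

Final answer: -5/128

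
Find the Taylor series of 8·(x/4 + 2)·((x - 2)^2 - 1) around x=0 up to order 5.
2·x^3 + 8·x^2 - 58·x + 48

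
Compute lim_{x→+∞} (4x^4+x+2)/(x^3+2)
This is an ∞/∞ indeterminate form as x → +∞.
Divide numerator and denominator by x^4 and let the lower-order terms vanish; the numerator's degree 4 exceeds the denominator's degree 3, so the quotient diverges.
Limit = ∞.

Final answer: ∞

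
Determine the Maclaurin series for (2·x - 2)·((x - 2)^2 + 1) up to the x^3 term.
2·x^3 - 10·x^2 + 18·x - 10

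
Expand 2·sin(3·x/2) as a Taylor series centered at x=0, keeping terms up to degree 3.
-9·x^3/8 + 3·x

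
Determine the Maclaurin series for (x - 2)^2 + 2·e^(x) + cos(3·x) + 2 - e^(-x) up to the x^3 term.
x^3/2 - 3·x^2 - x + 8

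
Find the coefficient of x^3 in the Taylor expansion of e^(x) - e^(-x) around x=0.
Expand to order 3: e^(x) - e^(-x) = x^3/3 + 2·x + O(x^4).
The coefficient of x^3 is 1/3.

Final answer: 1/3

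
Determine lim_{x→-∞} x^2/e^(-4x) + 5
The quotient is an ∞/∞ indeterminate form as x → -∞.
Compare growth rates of the dominant terms (exponentials ≫ polynomials ≫ logarithms), or apply L'Hôpital's rule; the quotient → 0.
Adding the constant: 0 + 5 = 5. Limit = 5.

Final answer: 5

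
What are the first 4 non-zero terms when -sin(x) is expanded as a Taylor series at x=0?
x^7/5040 - x^5/120 + x^3/6 - x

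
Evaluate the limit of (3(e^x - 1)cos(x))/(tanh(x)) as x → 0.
Both numerator and denominator → 0 as x → 0; this is a 0/0 indeterminate form.
Expand each to leading order near x = 0: numerator ~ 3·x, denominator ~ x.
The limit of the ratio is 3.

Final answer: 3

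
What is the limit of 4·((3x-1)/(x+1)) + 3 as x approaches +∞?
Evaluate the dominant behaviour as x → +∞; each term tends to a finite value or vanishes.
Limit = 15.

Final answer: 15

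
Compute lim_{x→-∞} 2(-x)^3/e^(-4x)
This is an ∞/∞ indeterminate form as x → -∞.
Compare growth rates of the dominant terms (exponentials ≫ polynomials ≫ logarithms), or apply L'Hôpital's rule; the quotient → 0.
Limit = 0.

Final answer: 0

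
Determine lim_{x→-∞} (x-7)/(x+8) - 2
Evaluate the dominant behaviour as x → -∞; each term tends to a finite value or vanishes.
Limit = -1.

Final answer: -1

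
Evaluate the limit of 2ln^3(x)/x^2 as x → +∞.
This is an ∞/∞ indeterminate form as x → +∞.
The polynomial denominator x^2 dominates the logarithmic numerator (any positive power of x ≫ ln^3(x) as x → ∞), so the quotient → 0.
Limit = 0.

Final answer: 0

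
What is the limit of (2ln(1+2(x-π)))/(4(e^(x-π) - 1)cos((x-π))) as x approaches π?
Both numerator and denominator → 0 as x → π; this is a 0/0 indeterminate form.
Expand each to leading order near x = π: numerator ~ 4·(x - π), denominator ~ 4·(x - π).
The limit of the ratio is 1.

Final answer: 1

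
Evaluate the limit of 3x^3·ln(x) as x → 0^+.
This is a 0·∞ indeterminate form at x → 0⁺.
Rewrite the product as 3·ln(x) / x^(-3) and apply L'Hôpital, or use the standard hierarchy x^(-3) ≫ |ln x| as x → 0⁺.
The indeterminate product → 0, so the limit = 0.

Final answer: 0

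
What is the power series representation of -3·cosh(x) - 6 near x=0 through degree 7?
-x^6/240 - x^4/8 - 3·x^2/2 - 9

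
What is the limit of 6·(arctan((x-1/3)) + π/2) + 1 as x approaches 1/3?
Direct substitution at x = 1/3 gives 1 + 3·π.

Final answer: 1 + 3·π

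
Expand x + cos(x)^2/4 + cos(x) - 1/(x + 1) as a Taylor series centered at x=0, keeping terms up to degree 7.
x^7 - 81·x^6/80 + x^5 - 7·x^4/8 + x^3 - 7·x^2/4 + 2·x + 1/4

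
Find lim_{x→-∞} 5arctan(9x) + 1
Evaluate the dominant behaviour as x → -∞; each term tends to a finite value or vanishes.
Limit = 1 - 5·π/2.

Final answer: 1 - 5·π/2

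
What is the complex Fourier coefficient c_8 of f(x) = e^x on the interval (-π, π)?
Compute the real Fourier coefficients first: a_8 = (-1 + e^(2·π))·e^(-π)/(65·π), b_8 = (8 - 8·e^(2·π))·e^(-π)/(65·π).
Then c_8 = (a_8 − i·b_8)/2 = -e^(-π)/(130·π) + e^(π)/(130·π) - 4·i·e^(-π)/(65·π) + 4·i·e^(π)/(65·π).

Final answer: -e^(-π)/(130·π) + e^(π)/(130·π) - 4·i·e^(-π)/(65·π) + 4·i·e^(π)/(65·π)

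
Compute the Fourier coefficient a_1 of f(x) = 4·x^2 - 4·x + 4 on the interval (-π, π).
a_1 = (1/π) ∫_{-π}^{π} f(x)·cos(1x) dx.
Evaluate the integral (use parity and integration by parts as needed): a_1 = -16.

Final answer: -16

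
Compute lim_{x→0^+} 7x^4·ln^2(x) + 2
The product is a 0·∞ indeterminate form at x → 0⁺.
Rewrite the product as 7·ln^2(x) / x^(-4) and apply L'Hôpital, or use the standard hierarchy x^(-4) ≫ |ln x|^2 as x → 0⁺.
The indeterminate product → 0, so the limit = 2.

Final answer: 2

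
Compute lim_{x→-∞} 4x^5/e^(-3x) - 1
The quotient is an ∞/∞ indeterminate form as x → -∞.
Compare growth rates of the dominant terms (exponentials ≫ polynomials ≫ logarithms), or apply L'Hôpital's rule; the quotient → 0.
Adding the constant: 0 - 1 = -1. Limit = -1.

Final answer: -1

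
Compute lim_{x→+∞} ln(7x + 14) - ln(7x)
This is an ∞ − ∞ indeterminate form.
Combine the logarithms: ln(7x+14) − ln(7x) = ln((7x+14)/(7x)) = ln(1 + 14/(7x)) → ln(1) = 0.
Limit = 0.

Final answer: 0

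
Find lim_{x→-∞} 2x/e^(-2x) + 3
The quotient is an ∞/∞ indeterminate form as x → -∞.
Compare growth rates of the dominant terms (exponentials ≫ polynomials ≫ logarithms), or apply L'Hôpital's rule; the quotient → 0.
Adding the constant: 0 + 3 = 3. Limit = 3.

Final answer: 3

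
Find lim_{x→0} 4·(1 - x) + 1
Direct substitution at x = 0 gives 5.

Final answer: 5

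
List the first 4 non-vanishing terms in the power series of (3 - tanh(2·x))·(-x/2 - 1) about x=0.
-8·x^3/3 + x^2 + x/2 - 3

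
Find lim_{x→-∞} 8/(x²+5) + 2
Evaluate the dominant behaviour as x → -∞; each term tends to a finite value or vanishes.
Limit = 2.

Final answer: 2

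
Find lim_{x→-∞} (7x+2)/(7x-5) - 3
Evaluate the dominant behaviour as x → -∞; each term tends to a finite value or vanishes.
Limit = -2.

Final answer: -2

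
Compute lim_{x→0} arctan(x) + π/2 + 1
Direct substitution at x = 0 gives 1 + π/2.

Final answer: 1 + π/2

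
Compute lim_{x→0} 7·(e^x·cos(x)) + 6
Direct substitution at x = 0 gives 13.

Final answer: 13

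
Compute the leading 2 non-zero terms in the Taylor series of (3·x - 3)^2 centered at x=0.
9 - 18·x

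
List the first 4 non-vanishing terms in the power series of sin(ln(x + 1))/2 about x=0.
-x^5/24 + x^3/12 - x^2/4 + x/2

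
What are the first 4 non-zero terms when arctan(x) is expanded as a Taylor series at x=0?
-x^7/7 + x^5/5 - x^3/3 + x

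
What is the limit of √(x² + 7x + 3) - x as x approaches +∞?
This is an ∞ − ∞ indeterminate form.
Multiply and divide by the conjugate √(x²+7x + 3) + x; the x² terms cancel, leaving (7x + 3)/(√(x²+7x + 3)+x) → 7/2.
Limit = 7/2.

Final answer: 7/2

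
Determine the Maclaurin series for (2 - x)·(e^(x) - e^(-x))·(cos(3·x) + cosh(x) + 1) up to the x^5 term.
111·x^5/10 + 7·x^4 - 14·x^3 - 6·x^2 + 12·x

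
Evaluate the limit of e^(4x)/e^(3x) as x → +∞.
This is an ∞/∞ indeterminate form as x → +∞.
Rewrite e^(4x)/e^(3x) = e^((4−3)x) = e^(x); the exponent coefficient is 1 > 0 so e^(x) → ∞.
Limit = ∞.

Final answer: ∞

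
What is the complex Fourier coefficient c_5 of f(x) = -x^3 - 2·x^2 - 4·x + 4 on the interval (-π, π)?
Compute the real Fourier coefficients first: a_5 = 8/25, b_5 = -2·π^2/5 - 188/125.
Then c_5 = (a_5 − i·b_5)/2 = 4/25 + 94·i/125 + i·π^2/5.

Final answer: 4/25 + 94·i/125 + i·π^2/5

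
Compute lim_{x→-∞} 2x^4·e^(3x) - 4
The product is a 0·∞ indeterminate form at x → -∞.
Rewrite the product as 2x^4 / e^(-3x) (an ∞/∞ form) and apply L'Hôpital, or use the standard hierarchy e^(3|x|) ≫ |x^4| as x → -∞.
The indeterminate product → 0, so the limit = -4.

Final answer: -4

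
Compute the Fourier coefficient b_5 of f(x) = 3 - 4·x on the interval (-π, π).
b_5 = (1/π) ∫_{-π}^{π} f(x)·sin(5x) dx.
Evaluate the integral (use parity and integration by parts as needed): b_5 = -8/5.

Final answer: -8/5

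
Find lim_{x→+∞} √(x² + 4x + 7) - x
This is an ∞ − ∞ indeterminate form.
Multiply and divide by the conjugate √(x²+4x + 7) + x; the x² terms cancel, leaving (4x + 7)/(√(x²+4x + 7)+x) → 4/2 = 2.
Limit = 2.

Final answer: 2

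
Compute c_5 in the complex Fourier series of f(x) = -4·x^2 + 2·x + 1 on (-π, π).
Compute the real Fourier coefficients first: a_5 = 16/25, b_5 = 4/5.
Then c_5 = (a_5 − i·b_5)/2 = 8/25 - 2·i/5.

Final answer: 8/25 - 2·i/5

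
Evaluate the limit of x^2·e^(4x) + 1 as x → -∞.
The product is a 0·∞ indeterminate form at x → -∞.
Rewrite the product as x^2 / e^(-4x) (an ∞/∞ form) and apply L'Hôpital, or use the standard hierarchy e^(4|x|) ≫ |x^2| as x → -∞.
The indeterminate product → 0, so the limit = 1.

Final answer: 1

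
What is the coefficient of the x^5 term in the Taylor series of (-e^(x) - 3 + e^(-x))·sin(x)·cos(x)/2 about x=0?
Expand to order 5: (-e^(x) - 3 + e^(-x))·sin(x)·cos(x)/2 = -x^5/5 + x^4/2 + x^3 - x^2 - 3·x/2 + O(x^6).
The coefficient of x^5 is -1/5.

Final answer: -1/5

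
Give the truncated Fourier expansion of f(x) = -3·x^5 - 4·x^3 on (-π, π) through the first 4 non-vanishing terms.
(-672 - 6·π^4 + 112·π^2)·sin(x) + (-11·π^2 + 33/2 + 3·π^4)·sin(2·x) + (-2·π^4 - 32/27 + 16·π^2/9)·sin(3·x) + (-3/64 + π^2/8 + 3·π^4/2)·sin(4·x)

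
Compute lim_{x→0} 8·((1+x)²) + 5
Direct substitution at x = 0 gives 13.

Final answer: 13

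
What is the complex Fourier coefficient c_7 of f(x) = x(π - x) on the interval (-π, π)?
Compute the real Fourier coefficients first: a_7 = 4/49, b_7 = 2·π/7.
Then c_7 = (a_7 − i·b_7)/2 = 2/49 - i·π/7.

Final answer: 2/49 - i·π/7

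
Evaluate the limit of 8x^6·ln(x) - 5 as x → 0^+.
The product is a 0·∞ indeterminate form at x → 0⁺.
Rewrite the product as 8·ln(x) / x^(-6) and apply L'Hôpital, or use the standard hierarchy x^(-6) ≫ |ln x| as x → 0⁺.
The indeterminate product → 0, so the limit = -5.

Final answer: -5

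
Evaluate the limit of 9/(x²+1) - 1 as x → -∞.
Evaluate the dominant behaviour as x → -∞; each term tends to a finite value or vanishes.
Limit = -1.

Final answer: -1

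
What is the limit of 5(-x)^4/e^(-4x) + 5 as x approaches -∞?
The quotient is an ∞/∞ indeterminate form as x → -∞.
Compare growth rates of the dominant terms (exponentials ≫ polynomials ≫ logarithms), or apply L'Hôpital's rule; the quotient → 0.
Adding the constant: 0 + 5 = 5. Limit = 5.

Final answer: 5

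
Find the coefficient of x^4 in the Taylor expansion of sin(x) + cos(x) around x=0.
Expand to order 4: sin(x) + cos(x) = x^4/24 - x^3/6 - x^2/2 + x + 1 + O(x^5).
The coefficient of x^4 is 1/24.

Final answer: 1/24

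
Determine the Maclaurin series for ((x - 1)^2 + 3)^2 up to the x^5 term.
x^4 - 4·x^3 + 12·x^2 - 16·x + 16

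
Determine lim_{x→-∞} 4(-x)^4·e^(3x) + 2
The product is a 0·∞ indeterminate form at x → -∞.
Rewrite the product as 4(-x)^4 / e^(-3x) (an ∞/∞ form) and apply L'Hôpital, or use the standard hierarchy e^(3|x|) ≫ |(-x)^4| as x → -∞.
The indeterminate product → 0, so the limit = 2.

Final answer: 2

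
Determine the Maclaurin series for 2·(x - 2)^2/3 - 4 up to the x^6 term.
2·x^2/3 - 8·x/3 - 4/3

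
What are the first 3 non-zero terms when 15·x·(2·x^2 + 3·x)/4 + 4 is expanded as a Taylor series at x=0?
15·x^3/2 + 45·x^2/4 + 4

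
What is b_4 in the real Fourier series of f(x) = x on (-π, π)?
b_4 = (1/π) ∫_{-π}^{π} f(x)·sin(4x) dx.
Evaluate the integral (use parity and integration by parts as needed): b_4 = -1/2.

Final answer: -1/2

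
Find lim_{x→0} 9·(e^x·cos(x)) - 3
Direct substitution at x = 0 gives 6.

Final answer: 6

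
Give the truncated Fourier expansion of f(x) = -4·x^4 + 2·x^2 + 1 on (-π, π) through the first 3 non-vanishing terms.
(-200 + 32·π^2)·cos(x) + (14 - 8·π^2)·cos(2·x) - 4·π^4/5 + 1 + 2·π^2/3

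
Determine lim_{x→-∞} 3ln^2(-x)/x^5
This is an ∞/∞ indeterminate form as x → -∞.
Compare growth rates of the dominant terms (exponentials ≫ polynomials ≫ logarithms), or apply L'Hôpital's rule; the quotient → 0.
Limit = 0.

Final answer: 0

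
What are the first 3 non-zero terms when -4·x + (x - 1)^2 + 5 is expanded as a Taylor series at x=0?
x^2 - 6·x + 6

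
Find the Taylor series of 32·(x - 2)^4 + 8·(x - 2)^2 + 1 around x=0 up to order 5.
32·x^4 - 256·x^3 + 776·x^2 - 1056·x + 545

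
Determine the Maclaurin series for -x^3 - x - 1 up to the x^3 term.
-x^3 - x - 1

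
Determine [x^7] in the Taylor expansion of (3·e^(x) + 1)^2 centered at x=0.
Expand to order 7: (3·e^(x) + 1)^2 = 193·x^7/840 + 97·x^6/120 + 49·x^5/20 + 25·x^4/4 + 13·x^3 + 21·x^2 + 24·x + 16 + O(x^8).
The coefficient of x^7 is 193/840.

Final answer: 193/840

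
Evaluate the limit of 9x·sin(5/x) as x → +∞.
As x → +∞: let u = 5/x → 0⁺; then 9·x·sin(5/x) = 9·5·sin(u)/u → 9·5·1 = 45.
Limit = 45.

Final answer: 45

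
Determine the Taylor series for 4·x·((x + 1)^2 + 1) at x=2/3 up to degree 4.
272/27 + 24·(x - 2/3) + 16·(x - 2/3)^2 + 4·(x - 2/3)^3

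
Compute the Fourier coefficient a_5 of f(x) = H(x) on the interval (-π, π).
a_5 = (1/π) ∫_{-π}^{π} f(x)·cos(5x) dx.
Evaluate the integral (use parity and integration by parts as needed): a_5 = 0.

Final answer: 0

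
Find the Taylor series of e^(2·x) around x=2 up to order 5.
e^(4) + 2·e^(4)·(x - 2) + 2·e^(4)·(x - 2)^2 + 4·e^(4)·(x - 2)^3/3 + 2·e^(4)·(x - 2)^4/3 + 4·e^(4)·(x - 2)^5/15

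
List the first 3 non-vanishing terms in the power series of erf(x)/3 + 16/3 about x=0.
-2·x^3/(9·√(π)) + 2·x/(3·√(π)) + 16/3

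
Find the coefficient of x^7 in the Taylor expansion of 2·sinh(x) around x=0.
Expand to order 7: 2·sinh(x) = x^7/2520 + x^5/60 + x^3/3 + 2·x + O(x^8).
The coefficient of x^7 is 1/2520.

Final answer: 1/2520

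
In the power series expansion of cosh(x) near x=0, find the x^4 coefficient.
Expand to order 4: cosh(x) = x^4/24 + x^2/2 + 1 + O(x^5).
The coefficient of x^4 is 1/24.

Final answer: 1/24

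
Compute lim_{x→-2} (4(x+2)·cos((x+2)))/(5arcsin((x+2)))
Both numerator and denominator → 0 as x → -2; this is a 0/0 indeterminate form.
Expand each to leading order near x = -2: numerator ~ 4·(x + 2), denominator ~ 5·(x + 2).
The limit of the ratio is 4/5.

Final answer: 4/5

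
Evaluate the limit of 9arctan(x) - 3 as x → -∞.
Evaluate the dominant behaviour as x → -∞; each term tends to a finite value or vanishes.
Limit = -9·π/2 - 3.

Final answer: -9·π/2 - 3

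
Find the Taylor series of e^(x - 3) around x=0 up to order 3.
x^3·e^(-3)/6 + x^2·e^(-3)/2 + x·e^(-3) + e^(-3)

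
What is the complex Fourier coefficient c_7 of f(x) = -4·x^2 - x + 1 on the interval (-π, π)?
Compute the real Fourier coefficients first: a_7 = 16/49, b_7 = -2/7.
Then c_7 = (a_7 − i·b_7)/2 = 8/49 + i/7.

Final answer: 8/49 + i/7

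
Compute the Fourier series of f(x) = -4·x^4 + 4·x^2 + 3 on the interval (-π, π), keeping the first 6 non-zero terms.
(-208 + 32·π^2)·cos(x) + (16 - 8·π^2)·cos(2·x) + (-112/27 + 32·π^2/9)·cos(3·x) + (7/4 - 2·π^2)·cos(4·x) + (-592/625 + 32·π^2/25)·cos(5·x) - 4·π^4/5 + 3 + 4·π^2/3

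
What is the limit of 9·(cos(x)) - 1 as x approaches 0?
Direct substitution at x = 0 gives 8.

Final answer: 8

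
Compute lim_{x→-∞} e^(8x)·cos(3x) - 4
Evaluate the dominant behaviour as x → -∞; each term tends to a finite value or vanishes.
Limit = -4.

Final answer: -4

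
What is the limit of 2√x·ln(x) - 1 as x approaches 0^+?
The product is a 0·∞ indeterminate form at x → 0⁺.
Rewrite the product as 2·ln(x) / x^(-1/2) and apply L'Hôpital, or use the standard hierarchy x^(-1/2) ≫ |ln x| as x → 0⁺.
The indeterminate product → 0, so the limit = -1.

Final answer: -1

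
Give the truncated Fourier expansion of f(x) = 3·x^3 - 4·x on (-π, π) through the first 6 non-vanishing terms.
(-44 + 6·π^2)·sin(x) + (17/2 - 3·π^2)·sin(2·x) + (-4 + 2·π^2)·sin(3·x) + (41/16 - 3·π^2/2)·sin(4·x) + (-236/125 + 6·π^2/5)·sin(5·x) + (3/2 - π^2)·sin(6·x)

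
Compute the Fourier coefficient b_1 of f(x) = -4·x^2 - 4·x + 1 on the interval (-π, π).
b_1 = (1/π) ∫_{-π}^{π} f(x)·sin(1x) dx.
Evaluate the integral (use parity and integration by parts as needed): b_1 = -8.

Final answer: -8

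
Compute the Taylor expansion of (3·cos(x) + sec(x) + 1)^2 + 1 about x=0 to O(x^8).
5·x^6/36 + 13·x^4/3 - 10·x^2 + 26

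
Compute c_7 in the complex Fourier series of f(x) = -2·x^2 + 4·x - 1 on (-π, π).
Compute the real Fourier coefficients first: a_7 = 8/49, b_7 = 8/7.
Then c_7 = (a_7 − i·b_7)/2 = 4/49 - 4·i/7.

Final answer: 4/49 - 4·i/7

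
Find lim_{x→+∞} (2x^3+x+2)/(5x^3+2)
This is an ∞/∞ indeterminate form as x → +∞.
Divide numerator and denominator by x^3 and let the lower-order terms vanish; the leading terms give 2/5.
Limit = 2/5.

Final answer: 2/5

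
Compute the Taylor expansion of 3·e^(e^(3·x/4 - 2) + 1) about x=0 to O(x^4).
x^3·(27·e^(-5 + e^(-2))/128 + 81·e^(-3 + e^(-2))/128 + 27·e^(-1 + e^(-2))/128) + x^2·(27·e^(-3 + e^(-2))/32 + 27·e^(-1 + e^(-2))/32) + 9·x·e^(-1 + e^(-2))/4 + 3·e^(e^(-2) + 1)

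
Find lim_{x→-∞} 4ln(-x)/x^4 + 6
The quotient is an ∞/∞ indeterminate form as x → -∞.
Compare growth rates of the dominant terms (exponentials ≫ polynomials ≫ logarithms), or apply L'Hôpital's rule; the quotient → 0.
Adding the constant: 0 + 6 = 6. Limit = 6.

Final answer: 6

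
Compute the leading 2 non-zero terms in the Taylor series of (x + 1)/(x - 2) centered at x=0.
-3·x/4 - 1/2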